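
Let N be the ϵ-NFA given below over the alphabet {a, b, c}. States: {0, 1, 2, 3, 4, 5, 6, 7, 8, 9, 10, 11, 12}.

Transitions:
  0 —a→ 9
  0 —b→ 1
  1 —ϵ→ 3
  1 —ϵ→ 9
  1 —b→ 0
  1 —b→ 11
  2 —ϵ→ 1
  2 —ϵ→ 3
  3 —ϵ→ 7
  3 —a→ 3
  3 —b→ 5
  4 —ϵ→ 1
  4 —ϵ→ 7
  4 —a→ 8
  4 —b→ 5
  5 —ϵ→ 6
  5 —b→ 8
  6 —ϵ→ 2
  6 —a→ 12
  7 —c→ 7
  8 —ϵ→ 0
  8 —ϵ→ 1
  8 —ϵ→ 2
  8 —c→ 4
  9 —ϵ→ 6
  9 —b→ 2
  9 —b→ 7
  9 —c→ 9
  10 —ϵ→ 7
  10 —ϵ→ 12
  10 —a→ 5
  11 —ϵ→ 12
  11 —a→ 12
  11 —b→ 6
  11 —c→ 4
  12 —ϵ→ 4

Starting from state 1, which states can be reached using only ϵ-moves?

{1, 2, 3, 6, 7, 9}

Start with {1}.
From 1 via ϵ: add 3, 9.
From 3 via ϵ: add 7.
From 9 via ϵ: add 6.
From 6 via ϵ: add 2.
No new states can be added; the closed set is {1, 2, 3, 6, 7, 9}.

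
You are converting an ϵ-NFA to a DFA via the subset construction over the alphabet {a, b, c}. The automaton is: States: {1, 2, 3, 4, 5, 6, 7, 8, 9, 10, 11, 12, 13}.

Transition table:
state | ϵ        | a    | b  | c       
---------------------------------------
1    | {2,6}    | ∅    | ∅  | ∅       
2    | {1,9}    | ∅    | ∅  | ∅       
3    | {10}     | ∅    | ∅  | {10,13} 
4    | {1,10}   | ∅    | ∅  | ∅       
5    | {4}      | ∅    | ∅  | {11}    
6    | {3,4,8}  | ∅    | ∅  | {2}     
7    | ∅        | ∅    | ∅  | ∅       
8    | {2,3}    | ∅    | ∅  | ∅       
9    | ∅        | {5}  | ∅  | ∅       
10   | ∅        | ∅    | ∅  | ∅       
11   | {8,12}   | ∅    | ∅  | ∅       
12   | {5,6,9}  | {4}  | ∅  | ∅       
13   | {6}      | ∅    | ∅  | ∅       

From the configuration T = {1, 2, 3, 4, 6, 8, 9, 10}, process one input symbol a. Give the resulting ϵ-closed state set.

{1, 2, 3, 4, 5, 6, 8, 9, 10}

9 on a → {5}.
No a-transition from 1, 2, 3, 4, 6, 8, 10.
Union after reading a: {5}.
Now take the ϵ-closure:
From 5 via ϵ: add 4.
From 4 via ϵ: add 1, 10.
From 1 via ϵ: add 2, 6.
From 2 via ϵ: add 9.
From 6 via ϵ: add 3, 8.
No new states can be added; the closed set is {1, 2, 3, 4, 5, 6, 8, 9, 10}.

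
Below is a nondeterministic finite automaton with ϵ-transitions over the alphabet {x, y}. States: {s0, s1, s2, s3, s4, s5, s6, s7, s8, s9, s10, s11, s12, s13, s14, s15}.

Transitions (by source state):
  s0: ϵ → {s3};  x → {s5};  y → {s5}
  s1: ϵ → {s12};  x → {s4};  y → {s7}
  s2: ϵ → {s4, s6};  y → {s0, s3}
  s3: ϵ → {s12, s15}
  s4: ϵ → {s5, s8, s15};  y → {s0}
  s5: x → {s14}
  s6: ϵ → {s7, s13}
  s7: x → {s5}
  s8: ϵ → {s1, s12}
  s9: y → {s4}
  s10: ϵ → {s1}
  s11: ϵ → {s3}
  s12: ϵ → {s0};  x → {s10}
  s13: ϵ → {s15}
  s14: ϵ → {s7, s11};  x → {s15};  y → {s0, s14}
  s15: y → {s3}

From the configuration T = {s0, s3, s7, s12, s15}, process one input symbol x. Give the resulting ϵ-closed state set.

{s0, s1, s3, s5, s10, s12, s15}

s0 on x → {s5}.
s7 on x → {s5}.
s12 on x → {s10}.
No x-transition from s3, s15.
Union after reading x: {s5, s10}.
Now take the ϵ-closure:
From s10 via ϵ: add s1.
From s1 via ϵ: add s12.
From s12 via ϵ: add s0.
From s0 via ϵ: add s3.
From s3 via ϵ: add s15.
No new states can be added; the closed set is {s0, s1, s3, s5, s10, s12, s15}.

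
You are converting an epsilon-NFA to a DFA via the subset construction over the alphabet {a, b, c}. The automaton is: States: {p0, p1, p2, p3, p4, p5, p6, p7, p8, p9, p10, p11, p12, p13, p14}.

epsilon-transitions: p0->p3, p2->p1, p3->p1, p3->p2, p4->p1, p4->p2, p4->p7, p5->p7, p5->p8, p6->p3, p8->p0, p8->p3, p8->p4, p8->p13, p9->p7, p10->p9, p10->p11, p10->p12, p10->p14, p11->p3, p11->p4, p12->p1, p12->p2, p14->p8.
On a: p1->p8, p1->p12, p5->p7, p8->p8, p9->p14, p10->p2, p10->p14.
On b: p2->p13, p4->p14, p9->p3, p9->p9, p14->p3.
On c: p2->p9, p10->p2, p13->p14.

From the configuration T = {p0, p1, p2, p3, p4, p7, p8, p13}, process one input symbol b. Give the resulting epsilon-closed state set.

p2 on b → {p13}.
p4 on b → {p14}.
No b-transition from p0, p1, p3, p7, p8, p13.
Union after reading b: {p13, p14}.
Now take the epsilon-closure:
From p14 via epsilon: add p8.
From p8 via epsilon: add p0, p3, p4.
From p3 via epsilon: add p1, p2.
From p4 via epsilon: add p7.
No new states can be added; the closed set is {p0, p1, p2, p3, p4, p7, p8, p13, p14}.

{p0, p1, p2, p3, p4, p7, p8, p13, p14}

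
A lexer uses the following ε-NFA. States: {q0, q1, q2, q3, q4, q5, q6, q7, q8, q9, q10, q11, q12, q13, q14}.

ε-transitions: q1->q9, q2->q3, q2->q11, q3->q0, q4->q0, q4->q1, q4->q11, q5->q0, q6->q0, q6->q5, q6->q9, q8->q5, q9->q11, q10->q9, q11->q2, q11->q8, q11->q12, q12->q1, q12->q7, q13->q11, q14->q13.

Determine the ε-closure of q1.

Start with {q1}.
From q1 via ε: add q9.
From q9 via ε: add q11.
From q11 via ε: add q2, q8, q12.
From q2 via ε: add q3.
From q8 via ε: add q5.
From q12 via ε: add q7.
From q3 via ε: add q0.
No new states can be added; the closed set is {q0, q1, q2, q3, q5, q7, q8, q9, q11, q12}.

{q0, q1, q2, q3, q5, q7, q8, q9, q11, q12}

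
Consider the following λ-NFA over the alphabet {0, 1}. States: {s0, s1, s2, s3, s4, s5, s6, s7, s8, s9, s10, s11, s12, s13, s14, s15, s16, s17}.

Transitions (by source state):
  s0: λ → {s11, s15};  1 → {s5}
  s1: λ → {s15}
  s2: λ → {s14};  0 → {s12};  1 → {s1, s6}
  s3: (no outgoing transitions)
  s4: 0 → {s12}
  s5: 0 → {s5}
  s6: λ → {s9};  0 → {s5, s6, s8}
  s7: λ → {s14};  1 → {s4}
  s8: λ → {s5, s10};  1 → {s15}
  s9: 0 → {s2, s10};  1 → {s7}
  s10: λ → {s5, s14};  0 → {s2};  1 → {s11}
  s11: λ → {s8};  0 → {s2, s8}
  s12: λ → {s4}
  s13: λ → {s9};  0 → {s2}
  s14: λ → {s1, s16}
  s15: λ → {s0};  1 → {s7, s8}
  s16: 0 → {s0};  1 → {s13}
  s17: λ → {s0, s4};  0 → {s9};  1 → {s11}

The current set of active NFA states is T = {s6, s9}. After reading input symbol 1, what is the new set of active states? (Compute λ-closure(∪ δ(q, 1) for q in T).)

s9 on 1 → {s7}.
No 1-transition from s6.
Union after reading 1: {s7}.
Now take the λ-closure:
From s7 via λ: add s14.
From s14 via λ: add s1, s16.
From s1 via λ: add s15.
From s15 via λ: add s0.
From s0 via λ: add s11.
From s11 via λ: add s8.
From s8 via λ: add s5, s10.
No new states can be added; the closed set is {s0, s1, s5, s7, s8, s10, s11, s14, s15, s16}.

{s0, s1, s5, s7, s8, s10, s11, s14, s15, s16}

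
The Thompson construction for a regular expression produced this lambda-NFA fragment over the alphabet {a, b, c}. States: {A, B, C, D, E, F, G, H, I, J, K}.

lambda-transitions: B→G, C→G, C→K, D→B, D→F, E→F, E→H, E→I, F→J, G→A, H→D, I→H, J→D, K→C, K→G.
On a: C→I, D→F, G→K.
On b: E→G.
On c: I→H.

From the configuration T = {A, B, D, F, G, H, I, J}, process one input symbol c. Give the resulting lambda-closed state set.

{A, B, D, F, G, H, J}

I on c → {H}.
No c-transition from A, B, D, F, G, H, J.
Union after reading c: {H}.
Now take the lambda-closure:
From H via lambda: add D.
From D via lambda: add B, F.
From B via lambda: add G.
From F via lambda: add J.
From G via lambda: add A.
No new states can be added; the closed set is {A, B, D, F, G, H, J}.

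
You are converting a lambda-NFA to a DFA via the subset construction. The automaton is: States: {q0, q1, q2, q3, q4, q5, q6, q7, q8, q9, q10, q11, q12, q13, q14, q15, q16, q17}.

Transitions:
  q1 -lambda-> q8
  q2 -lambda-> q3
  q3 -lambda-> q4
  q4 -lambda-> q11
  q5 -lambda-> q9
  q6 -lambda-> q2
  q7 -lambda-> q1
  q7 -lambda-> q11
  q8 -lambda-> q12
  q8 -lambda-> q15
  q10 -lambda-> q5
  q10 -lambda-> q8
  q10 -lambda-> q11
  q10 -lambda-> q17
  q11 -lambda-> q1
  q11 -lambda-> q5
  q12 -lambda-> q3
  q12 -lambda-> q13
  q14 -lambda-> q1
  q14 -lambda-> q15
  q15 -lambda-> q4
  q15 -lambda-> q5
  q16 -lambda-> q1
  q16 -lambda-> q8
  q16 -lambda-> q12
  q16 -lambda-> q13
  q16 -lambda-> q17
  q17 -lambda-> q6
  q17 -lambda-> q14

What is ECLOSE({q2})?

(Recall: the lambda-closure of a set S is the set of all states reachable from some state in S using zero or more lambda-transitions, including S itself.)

Start with {q2}.
From q2 via lambda: add q3.
From q3 via lambda: add q4.
From q4 via lambda: add q11.
From q11 via lambda: add q1, q5.
From q1 via lambda: add q8.
From q5 via lambda: add q9.
From q8 via lambda: add q12, q15.
From q12 via lambda: add q13.
No new states can be added; the closed set is {q1, q2, q3, q4, q5, q8, q9, q11, q12, q13, q15}.

{q1, q2, q3, q4, q5, q8, q9, q11, q12, q13, q15}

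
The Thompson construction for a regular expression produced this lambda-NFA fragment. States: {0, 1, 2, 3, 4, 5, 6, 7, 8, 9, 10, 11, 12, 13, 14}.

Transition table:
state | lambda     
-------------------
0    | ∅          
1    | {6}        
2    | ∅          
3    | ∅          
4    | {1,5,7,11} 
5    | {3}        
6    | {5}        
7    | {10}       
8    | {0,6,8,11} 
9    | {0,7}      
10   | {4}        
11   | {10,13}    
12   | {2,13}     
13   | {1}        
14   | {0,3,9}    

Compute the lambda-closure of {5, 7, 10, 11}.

Start with {5, 7, 10, 11}.
From 5 via lambda: add 3.
From 10 via lambda: add 4.
From 11 via lambda: add 13.
From 4 via lambda: add 1.
From 1 via lambda: add 6.
No new states can be added; the closed set is {1, 3, 4, 5, 6, 7, 10, 11, 13}.

{1, 3, 4, 5, 6, 7, 10, 11, 13}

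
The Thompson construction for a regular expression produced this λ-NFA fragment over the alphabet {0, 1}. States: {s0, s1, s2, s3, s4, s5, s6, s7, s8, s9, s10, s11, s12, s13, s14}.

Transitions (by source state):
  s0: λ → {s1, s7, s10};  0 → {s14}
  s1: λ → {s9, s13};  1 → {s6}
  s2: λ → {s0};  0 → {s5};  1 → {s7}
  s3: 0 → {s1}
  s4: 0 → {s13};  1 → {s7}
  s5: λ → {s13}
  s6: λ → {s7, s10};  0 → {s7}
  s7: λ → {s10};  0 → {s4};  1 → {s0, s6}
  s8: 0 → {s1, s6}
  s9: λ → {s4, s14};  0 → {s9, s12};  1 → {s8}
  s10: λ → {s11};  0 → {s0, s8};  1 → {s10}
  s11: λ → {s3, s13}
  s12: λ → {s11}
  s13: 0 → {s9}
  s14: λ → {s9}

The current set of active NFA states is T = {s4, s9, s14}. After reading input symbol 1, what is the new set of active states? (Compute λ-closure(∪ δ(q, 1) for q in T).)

{s3, s7, s8, s10, s11, s13}

s4 on 1 → {s7}.
s9 on 1 → {s8}.
No 1-transition from s14.
Union after reading 1: {s7, s8}.
Now take the λ-closure:
From s7 via λ: add s10.
From s10 via λ: add s11.
From s11 via λ: add s3, s13.
No new states can be added; the closed set is {s3, s7, s8, s10, s11, s13}.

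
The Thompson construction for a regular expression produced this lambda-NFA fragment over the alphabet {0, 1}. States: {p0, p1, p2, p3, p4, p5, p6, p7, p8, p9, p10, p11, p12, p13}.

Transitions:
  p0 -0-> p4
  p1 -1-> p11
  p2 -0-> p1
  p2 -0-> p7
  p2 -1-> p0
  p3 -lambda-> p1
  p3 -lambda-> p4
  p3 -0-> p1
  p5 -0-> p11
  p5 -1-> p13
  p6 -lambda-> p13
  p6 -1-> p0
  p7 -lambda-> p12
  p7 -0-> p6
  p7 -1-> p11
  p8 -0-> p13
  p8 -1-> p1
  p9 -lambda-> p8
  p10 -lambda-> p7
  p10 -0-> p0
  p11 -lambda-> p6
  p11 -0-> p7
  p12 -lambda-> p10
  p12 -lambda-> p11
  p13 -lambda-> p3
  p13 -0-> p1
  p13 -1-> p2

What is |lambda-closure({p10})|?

Start with {p10}.
From p10 via lambda: add p7.
From p7 via lambda: add p12.
From p12 via lambda: add p11.
From p11 via lambda: add p6.
From p6 via lambda: add p13.
From p13 via lambda: add p3.
From p3 via lambda: add p1, p4.
lambda-closure = {p1, p3, p4, p6, p7, p10, p11, p12, p13}, which has 9 states.

9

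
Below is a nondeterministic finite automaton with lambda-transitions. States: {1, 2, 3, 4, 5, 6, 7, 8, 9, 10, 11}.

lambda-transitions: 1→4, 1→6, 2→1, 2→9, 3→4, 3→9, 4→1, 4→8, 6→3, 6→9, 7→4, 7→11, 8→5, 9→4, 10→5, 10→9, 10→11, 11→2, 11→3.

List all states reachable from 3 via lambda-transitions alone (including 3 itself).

{1, 3, 4, 5, 6, 8, 9}

Start with {3}.
From 3 via lambda: add 4, 9.
From 4 via lambda: add 1, 8.
From 1 via lambda: add 6.
From 8 via lambda: add 5.
No new states can be added; the closed set is {1, 3, 4, 5, 6, 8, 9}.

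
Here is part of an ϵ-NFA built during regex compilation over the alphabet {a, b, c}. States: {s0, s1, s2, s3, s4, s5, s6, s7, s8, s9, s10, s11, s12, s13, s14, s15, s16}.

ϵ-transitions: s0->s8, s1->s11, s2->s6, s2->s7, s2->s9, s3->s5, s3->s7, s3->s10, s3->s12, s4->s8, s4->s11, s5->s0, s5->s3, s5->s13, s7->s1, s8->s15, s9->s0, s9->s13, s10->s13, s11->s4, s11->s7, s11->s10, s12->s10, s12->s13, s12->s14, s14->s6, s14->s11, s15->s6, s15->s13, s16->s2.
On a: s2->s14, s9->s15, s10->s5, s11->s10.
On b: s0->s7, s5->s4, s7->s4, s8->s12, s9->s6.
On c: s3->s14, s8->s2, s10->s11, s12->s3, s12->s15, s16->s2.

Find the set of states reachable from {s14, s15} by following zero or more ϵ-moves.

{s1, s4, s6, s7, s8, s10, s11, s13, s14, s15}

Start with {s14, s15}.
From s14 via ϵ: add s6, s11.
From s15 via ϵ: add s13.
From s11 via ϵ: add s4, s7, s10.
From s4 via ϵ: add s8.
From s7 via ϵ: add s1.
No new states can be added; the closed set is {s1, s4, s6, s7, s8, s10, s11, s13, s14, s15}.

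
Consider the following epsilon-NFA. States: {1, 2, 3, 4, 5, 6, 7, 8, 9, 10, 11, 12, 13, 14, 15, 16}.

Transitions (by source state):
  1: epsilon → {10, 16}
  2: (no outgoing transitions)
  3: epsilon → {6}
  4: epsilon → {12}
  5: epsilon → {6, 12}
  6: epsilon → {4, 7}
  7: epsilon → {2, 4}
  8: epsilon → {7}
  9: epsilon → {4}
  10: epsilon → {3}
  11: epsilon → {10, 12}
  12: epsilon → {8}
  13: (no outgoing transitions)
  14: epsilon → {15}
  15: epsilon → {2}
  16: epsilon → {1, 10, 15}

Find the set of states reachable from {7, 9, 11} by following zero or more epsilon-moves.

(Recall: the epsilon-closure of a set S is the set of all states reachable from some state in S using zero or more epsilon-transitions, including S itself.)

{2, 3, 4, 6, 7, 8, 9, 10, 11, 12}

Start with {7, 9, 11}.
From 7 via epsilon: add 2, 4.
From 11 via epsilon: add 10, 12.
From 10 via epsilon: add 3.
From 12 via epsilon: add 8.
From 3 via epsilon: add 6.
No new states can be added; the closed set is {2, 3, 4, 6, 7, 8, 9, 10, 11, 12}.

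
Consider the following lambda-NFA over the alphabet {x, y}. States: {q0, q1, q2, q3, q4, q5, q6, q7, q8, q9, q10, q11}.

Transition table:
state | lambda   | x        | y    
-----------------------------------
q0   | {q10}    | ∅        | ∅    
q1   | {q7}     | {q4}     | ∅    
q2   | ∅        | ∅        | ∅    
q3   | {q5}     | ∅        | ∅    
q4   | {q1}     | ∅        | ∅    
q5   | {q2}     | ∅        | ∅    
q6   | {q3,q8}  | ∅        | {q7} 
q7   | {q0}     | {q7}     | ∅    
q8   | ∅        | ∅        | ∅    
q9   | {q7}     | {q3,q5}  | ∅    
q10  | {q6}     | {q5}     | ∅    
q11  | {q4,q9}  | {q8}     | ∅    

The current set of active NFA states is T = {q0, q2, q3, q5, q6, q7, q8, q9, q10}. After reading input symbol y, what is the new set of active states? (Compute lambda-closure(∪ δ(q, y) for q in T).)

{q0, q2, q3, q5, q6, q7, q8, q10}

q6 on y → {q7}.
No y-transition from q0, q2, q3, q5, q7, q8, q9, q10.
Union after reading y: {q7}.
Now take the lambda-closure:
From q7 via lambda: add q0.
From q0 via lambda: add q10.
From q10 via lambda: add q6.
From q6 via lambda: add q3, q8.
From q3 via lambda: add q5.
From q5 via lambda: add q2.
No new states can be added; the closed set is {q0, q2, q3, q5, q6, q7, q8, q10}.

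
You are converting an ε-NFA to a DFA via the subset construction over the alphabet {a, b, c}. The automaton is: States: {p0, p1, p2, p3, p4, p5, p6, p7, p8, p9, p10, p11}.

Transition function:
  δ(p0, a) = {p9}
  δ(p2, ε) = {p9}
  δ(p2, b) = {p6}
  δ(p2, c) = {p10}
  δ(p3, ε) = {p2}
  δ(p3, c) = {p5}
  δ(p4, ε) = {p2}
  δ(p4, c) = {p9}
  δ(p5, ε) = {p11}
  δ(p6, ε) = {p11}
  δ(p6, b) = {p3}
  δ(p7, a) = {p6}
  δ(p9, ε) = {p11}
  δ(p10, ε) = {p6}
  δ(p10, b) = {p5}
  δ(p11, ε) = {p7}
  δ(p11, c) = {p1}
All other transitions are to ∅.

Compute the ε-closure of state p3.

Start with {p3}.
From p3 via ε: add p2.
From p2 via ε: add p9.
From p9 via ε: add p11.
From p11 via ε: add p7.
No new states can be added; the closed set is {p2, p3, p7, p9, p11}.

{p2, p3, p7, p9, p11}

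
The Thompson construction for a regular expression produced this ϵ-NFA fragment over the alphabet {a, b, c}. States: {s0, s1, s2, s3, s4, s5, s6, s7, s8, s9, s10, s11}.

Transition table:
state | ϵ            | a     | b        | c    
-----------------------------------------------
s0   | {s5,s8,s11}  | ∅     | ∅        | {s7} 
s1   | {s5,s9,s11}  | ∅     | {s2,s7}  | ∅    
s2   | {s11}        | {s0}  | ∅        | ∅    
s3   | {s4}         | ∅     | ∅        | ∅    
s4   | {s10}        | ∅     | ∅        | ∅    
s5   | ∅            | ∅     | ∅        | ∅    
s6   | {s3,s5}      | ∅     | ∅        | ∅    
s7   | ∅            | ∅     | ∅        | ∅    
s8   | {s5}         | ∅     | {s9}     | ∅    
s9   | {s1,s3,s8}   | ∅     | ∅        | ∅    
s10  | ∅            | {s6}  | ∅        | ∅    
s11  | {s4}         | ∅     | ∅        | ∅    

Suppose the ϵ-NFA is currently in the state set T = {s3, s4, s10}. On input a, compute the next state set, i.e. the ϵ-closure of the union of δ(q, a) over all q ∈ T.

s10 on a → {s6}.
No a-transition from s3, s4.
Union after reading a: {s6}.
Now take the ϵ-closure:
From s6 via ϵ: add s3, s5.
From s3 via ϵ: add s4.
From s4 via ϵ: add s10.
No new states can be added; the closed set is {s3, s4, s5, s6, s10}.

{s3, s4, s5, s6, s10}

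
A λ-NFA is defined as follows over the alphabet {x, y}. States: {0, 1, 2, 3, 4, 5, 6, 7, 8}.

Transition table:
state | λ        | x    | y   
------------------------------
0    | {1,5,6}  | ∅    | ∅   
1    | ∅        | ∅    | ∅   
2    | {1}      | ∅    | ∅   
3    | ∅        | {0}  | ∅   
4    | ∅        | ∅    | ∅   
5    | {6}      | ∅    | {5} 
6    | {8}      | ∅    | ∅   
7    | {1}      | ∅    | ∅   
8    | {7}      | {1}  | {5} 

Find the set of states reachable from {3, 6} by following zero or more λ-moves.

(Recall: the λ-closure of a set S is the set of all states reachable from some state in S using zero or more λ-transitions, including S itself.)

Start with {3, 6}.
From 6 via λ: add 8.
From 8 via λ: add 7.
From 7 via λ: add 1.
No new states can be added; the closed set is {1, 3, 6, 7, 8}.

{1, 3, 6, 7, 8}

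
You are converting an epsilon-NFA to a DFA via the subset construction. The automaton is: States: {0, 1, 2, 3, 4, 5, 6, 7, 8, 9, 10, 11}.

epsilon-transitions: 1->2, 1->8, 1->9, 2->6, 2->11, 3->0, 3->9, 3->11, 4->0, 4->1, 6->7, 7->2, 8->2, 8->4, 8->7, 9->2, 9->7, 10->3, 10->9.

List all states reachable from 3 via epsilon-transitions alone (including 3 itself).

{0, 2, 3, 6, 7, 9, 11}

Start with {3}.
From 3 via epsilon: add 0, 9, 11.
From 9 via epsilon: add 2, 7.
From 2 via epsilon: add 6.
No new states can be added; the closed set is {0, 2, 3, 6, 7, 9, 11}.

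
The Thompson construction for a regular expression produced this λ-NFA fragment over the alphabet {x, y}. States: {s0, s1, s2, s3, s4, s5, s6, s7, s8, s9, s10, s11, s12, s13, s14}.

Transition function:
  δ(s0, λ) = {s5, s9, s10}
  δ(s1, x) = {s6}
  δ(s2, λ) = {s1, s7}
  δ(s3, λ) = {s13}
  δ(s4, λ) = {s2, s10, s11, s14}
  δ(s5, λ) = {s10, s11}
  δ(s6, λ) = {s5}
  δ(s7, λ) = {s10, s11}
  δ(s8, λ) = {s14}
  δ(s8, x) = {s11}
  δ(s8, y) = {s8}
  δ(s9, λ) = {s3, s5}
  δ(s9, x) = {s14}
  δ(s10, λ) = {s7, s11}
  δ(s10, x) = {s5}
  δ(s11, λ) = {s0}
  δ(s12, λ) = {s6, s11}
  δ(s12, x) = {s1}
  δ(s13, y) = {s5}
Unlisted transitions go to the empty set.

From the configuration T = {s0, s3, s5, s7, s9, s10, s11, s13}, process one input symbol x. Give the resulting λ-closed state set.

{s0, s3, s5, s7, s9, s10, s11, s13, s14}

s9 on x → {s14}.
s10 on x → {s5}.
No x-transition from s0, s3, s5, s7, s11, s13.
Union after reading x: {s5, s14}.
Now take the λ-closure:
From s5 via λ: add s10, s11.
From s10 via λ: add s7.
From s11 via λ: add s0.
From s0 via λ: add s9.
From s9 via λ: add s3.
From s3 via λ: add s13.
No new states can be added; the closed set is {s0, s3, s5, s7, s9, s10, s11, s13, s14}.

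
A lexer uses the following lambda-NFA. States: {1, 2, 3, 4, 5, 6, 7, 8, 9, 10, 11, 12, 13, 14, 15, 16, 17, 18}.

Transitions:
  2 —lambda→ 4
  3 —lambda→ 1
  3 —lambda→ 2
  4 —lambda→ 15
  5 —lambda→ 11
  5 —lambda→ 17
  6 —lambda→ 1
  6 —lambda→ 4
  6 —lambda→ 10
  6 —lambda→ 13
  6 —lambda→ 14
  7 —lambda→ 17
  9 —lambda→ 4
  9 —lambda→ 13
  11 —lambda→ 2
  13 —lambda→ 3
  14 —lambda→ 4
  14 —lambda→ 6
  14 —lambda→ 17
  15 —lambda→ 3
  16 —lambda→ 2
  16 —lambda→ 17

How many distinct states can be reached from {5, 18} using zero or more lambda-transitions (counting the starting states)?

9

Start with {5, 18}.
From 5 via lambda: add 11, 17.
From 11 via lambda: add 2.
From 2 via lambda: add 4.
From 4 via lambda: add 15.
From 15 via lambda: add 3.
From 3 via lambda: add 1.
lambda-closure = {1, 2, 3, 4, 5, 11, 15, 17, 18}, which has 9 states.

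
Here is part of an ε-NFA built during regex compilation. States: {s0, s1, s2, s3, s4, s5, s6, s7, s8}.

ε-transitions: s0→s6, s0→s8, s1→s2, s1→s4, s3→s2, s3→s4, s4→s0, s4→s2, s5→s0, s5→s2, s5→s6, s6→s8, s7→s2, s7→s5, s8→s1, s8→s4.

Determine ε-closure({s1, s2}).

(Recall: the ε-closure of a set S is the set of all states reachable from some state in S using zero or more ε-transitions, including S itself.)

{s0, s1, s2, s4, s6, s8}

Start with {s1, s2}.
From s1 via ε: add s4.
From s4 via ε: add s0.
From s0 via ε: add s6, s8.
No new states can be added; the closed set is {s0, s1, s2, s4, s6, s8}.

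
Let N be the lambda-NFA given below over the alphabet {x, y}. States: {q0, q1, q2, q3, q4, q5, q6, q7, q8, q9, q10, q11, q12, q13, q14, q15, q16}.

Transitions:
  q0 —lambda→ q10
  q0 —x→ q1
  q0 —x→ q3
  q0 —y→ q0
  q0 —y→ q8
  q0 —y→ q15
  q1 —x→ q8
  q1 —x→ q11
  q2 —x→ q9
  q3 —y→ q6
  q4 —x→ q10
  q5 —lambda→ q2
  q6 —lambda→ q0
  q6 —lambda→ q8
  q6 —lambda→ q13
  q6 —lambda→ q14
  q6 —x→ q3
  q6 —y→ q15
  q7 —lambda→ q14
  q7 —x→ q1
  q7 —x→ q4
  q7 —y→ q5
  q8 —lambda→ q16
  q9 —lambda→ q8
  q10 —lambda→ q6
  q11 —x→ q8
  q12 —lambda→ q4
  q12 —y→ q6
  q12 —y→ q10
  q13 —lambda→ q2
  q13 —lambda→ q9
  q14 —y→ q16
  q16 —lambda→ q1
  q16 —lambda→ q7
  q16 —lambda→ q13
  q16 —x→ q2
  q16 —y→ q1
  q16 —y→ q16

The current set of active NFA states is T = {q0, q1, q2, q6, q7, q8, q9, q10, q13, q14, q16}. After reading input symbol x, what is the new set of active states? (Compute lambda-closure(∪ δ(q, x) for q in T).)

q0 on x → {q1, q3}.
q1 on x → {q8, q11}.
q2 on x → {q9}.
q6 on x → {q3}.
q7 on x → {q1, q4}.
q16 on x → {q2}.
No x-transition from q8, q9, q10, q13, q14.
Union after reading x: {q1, q2, q3, q4, q8, q9, q11}.
Now take the lambda-closure:
From q8 via lambda: add q16.
From q16 via lambda: add q7, q13.
From q7 via lambda: add q14.
No new states can be added; the closed set is {q1, q2, q3, q4, q7, q8, q9, q11, q13, q14, q16}.

{q1, q2, q3, q4, q7, q8, q9, q11, q13, q14, q16}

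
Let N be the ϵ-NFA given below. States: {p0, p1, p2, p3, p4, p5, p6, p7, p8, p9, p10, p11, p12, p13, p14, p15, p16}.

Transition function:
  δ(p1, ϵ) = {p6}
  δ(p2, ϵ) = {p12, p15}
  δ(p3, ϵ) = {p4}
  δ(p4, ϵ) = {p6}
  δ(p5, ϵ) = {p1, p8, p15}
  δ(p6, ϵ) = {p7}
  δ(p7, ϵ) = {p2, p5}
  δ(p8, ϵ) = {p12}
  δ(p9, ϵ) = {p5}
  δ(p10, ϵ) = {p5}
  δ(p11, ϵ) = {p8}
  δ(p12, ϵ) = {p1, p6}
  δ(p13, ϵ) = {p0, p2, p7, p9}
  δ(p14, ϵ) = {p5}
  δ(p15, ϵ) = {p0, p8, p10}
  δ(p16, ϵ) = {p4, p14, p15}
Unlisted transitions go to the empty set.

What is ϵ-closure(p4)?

{p0, p1, p2, p4, p5, p6, p7, p8, p10, p12, p15}

Start with {p4}.
From p4 via ϵ: add p6.
From p6 via ϵ: add p7.
From p7 via ϵ: add p2, p5.
From p2 via ϵ: add p12, p15.
From p5 via ϵ: add p1, p8.
From p15 via ϵ: add p0, p10.
No new states can be added; the closed set is {p0, p1, p2, p4, p5, p6, p7, p8, p10, p12, p15}.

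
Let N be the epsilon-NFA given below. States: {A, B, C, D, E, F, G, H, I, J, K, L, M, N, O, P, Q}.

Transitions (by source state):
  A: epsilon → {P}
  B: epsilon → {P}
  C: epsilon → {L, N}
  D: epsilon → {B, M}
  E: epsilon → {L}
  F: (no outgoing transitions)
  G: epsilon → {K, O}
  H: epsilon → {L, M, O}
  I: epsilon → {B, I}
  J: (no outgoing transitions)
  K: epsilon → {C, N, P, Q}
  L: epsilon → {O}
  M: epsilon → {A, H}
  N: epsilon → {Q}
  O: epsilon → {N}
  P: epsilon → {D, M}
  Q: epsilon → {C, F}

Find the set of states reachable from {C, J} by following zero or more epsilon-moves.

{C, F, J, L, N, O, Q}

Start with {C, J}.
From C via epsilon: add L, N.
From L via epsilon: add O.
From N via epsilon: add Q.
From Q via epsilon: add F.
No new states can be added; the closed set is {C, F, J, L, N, O, Q}.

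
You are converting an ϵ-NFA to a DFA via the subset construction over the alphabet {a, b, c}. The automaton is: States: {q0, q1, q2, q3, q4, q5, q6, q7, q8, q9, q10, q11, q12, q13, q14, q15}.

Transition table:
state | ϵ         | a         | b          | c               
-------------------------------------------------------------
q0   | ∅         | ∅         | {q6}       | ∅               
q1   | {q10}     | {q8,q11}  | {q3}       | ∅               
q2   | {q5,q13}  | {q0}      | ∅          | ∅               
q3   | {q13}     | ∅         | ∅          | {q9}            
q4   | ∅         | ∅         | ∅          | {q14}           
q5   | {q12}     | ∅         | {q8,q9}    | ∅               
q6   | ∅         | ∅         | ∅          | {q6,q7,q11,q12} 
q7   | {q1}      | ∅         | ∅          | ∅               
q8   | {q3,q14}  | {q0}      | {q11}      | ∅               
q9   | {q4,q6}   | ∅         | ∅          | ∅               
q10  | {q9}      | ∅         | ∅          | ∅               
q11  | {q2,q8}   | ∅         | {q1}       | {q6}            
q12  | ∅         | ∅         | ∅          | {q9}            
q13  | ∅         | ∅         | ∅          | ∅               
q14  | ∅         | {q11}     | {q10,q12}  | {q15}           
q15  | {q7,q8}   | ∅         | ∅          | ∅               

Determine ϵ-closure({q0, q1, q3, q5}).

Start with {q0, q1, q3, q5}.
From q1 via ϵ: add q10.
From q3 via ϵ: add q13.
From q5 via ϵ: add q12.
From q10 via ϵ: add q9.
From q9 via ϵ: add q4, q6.
No new states can be added; the closed set is {q0, q1, q3, q4, q5, q6, q9, q10, q12, q13}.

{q0, q1, q3, q4, q5, q6, q9, q10, q12, q13}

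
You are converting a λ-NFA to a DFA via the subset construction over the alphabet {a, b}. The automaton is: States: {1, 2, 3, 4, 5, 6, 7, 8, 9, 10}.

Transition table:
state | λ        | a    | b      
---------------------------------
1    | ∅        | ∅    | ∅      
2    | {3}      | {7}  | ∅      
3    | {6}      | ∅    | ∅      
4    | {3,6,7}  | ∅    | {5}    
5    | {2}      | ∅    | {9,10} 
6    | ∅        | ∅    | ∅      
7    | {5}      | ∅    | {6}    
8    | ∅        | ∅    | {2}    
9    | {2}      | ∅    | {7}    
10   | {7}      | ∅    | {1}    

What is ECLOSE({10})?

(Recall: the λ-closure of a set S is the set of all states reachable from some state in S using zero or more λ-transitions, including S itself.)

Start with {10}.
From 10 via λ: add 7.
From 7 via λ: add 5.
From 5 via λ: add 2.
From 2 via λ: add 3.
From 3 via λ: add 6.
No new states can be added; the closed set is {2, 3, 5, 6, 7, 10}.

{2, 3, 5, 6, 7, 10}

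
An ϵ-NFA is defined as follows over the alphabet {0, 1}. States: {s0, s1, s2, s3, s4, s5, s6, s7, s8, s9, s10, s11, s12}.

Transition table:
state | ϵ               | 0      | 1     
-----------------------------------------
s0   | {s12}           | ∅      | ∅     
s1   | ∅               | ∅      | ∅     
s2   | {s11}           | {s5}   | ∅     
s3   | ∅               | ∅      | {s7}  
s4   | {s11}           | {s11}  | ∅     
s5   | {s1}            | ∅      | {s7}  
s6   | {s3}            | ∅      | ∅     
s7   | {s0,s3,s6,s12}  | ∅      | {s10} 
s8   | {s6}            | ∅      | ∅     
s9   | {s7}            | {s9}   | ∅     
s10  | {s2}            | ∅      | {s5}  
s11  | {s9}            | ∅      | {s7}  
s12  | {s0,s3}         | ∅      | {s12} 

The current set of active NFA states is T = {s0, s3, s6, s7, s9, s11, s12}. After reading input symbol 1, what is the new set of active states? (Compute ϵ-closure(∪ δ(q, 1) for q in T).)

s3 on 1 → {s7}.
s7 on 1 → {s10}.
s11 on 1 → {s7}.
s12 on 1 → {s12}.
No 1-transition from s0, s6, s9.
Union after reading 1: {s7, s10, s12}.
Now take the ϵ-closure:
From s7 via ϵ: add s0, s3, s6.
From s10 via ϵ: add s2.
From s2 via ϵ: add s11.
From s11 via ϵ: add s9.
No new states can be added; the closed set is {s0, s2, s3, s6, s7, s9, s10, s11, s12}.

{s0, s2, s3, s6, s7, s9, s10, s11, s12}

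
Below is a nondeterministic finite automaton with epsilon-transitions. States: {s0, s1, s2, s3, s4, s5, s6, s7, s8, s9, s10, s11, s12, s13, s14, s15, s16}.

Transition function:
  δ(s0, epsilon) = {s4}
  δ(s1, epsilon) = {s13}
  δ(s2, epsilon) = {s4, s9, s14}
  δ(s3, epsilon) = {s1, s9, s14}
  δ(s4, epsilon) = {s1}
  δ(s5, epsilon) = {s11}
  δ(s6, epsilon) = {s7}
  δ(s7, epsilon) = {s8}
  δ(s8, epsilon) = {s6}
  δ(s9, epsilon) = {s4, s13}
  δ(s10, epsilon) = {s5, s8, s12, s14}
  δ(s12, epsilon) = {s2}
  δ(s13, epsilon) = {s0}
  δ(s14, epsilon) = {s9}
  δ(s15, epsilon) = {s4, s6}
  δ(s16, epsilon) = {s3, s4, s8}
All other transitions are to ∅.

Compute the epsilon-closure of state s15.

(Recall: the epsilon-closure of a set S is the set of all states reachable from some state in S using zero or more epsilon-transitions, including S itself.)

{s0, s1, s4, s6, s7, s8, s13, s15}

Start with {s15}.
From s15 via epsilon: add s4, s6.
From s4 via epsilon: add s1.
From s6 via epsilon: add s7.
From s1 via epsilon: add s13.
From s7 via epsilon: add s8.
From s13 via epsilon: add s0.
No new states can be added; the closed set is {s0, s1, s4, s6, s7, s8, s13, s15}.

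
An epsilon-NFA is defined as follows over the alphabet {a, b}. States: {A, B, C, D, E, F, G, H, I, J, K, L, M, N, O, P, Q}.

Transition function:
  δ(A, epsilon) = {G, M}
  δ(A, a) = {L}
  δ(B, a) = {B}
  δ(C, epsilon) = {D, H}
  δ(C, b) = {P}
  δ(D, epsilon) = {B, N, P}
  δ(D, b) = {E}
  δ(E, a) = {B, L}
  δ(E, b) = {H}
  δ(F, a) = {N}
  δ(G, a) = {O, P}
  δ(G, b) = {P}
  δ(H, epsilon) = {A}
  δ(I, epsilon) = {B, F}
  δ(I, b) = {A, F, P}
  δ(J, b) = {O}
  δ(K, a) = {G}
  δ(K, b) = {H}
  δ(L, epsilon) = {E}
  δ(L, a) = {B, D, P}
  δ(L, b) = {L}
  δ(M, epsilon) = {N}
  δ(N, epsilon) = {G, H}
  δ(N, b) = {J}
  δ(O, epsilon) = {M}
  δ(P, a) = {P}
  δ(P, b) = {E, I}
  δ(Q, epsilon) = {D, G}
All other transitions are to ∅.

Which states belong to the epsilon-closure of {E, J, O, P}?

Start with {E, J, O, P}.
From O via epsilon: add M.
From M via epsilon: add N.
From N via epsilon: add G, H.
From H via epsilon: add A.
No new states can be added; the closed set is {A, E, G, H, J, M, N, O, P}.

{A, E, G, H, J, M, N, O, P}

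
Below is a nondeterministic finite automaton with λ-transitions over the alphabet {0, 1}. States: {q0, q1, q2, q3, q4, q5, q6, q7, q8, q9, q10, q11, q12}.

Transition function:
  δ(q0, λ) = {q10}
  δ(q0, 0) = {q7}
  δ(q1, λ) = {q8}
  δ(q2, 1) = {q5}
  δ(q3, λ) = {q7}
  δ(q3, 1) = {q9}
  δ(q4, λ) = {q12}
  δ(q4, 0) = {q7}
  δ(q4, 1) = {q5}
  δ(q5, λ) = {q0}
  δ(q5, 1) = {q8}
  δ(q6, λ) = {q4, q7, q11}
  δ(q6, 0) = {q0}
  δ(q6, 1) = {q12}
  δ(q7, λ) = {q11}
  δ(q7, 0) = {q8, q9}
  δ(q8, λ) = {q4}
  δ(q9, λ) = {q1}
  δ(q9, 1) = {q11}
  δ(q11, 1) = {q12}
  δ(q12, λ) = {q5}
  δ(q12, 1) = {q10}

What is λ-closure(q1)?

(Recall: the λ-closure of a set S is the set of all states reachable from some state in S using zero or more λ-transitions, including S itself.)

Start with {q1}.
From q1 via λ: add q8.
From q8 via λ: add q4.
From q4 via λ: add q12.
From q12 via λ: add q5.
From q5 via λ: add q0.
From q0 via λ: add q10.
No new states can be added; the closed set is {q0, q1, q4, q5, q8, q10, q12}.

{q0, q1, q4, q5, q8, q10, q12}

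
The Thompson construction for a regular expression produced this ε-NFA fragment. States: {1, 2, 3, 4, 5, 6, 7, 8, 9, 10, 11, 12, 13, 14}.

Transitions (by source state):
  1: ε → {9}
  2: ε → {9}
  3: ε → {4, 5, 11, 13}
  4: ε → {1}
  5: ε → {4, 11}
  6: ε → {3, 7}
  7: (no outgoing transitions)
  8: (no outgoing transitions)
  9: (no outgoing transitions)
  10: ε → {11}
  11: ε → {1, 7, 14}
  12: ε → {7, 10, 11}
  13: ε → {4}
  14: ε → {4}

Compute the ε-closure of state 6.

{1, 3, 4, 5, 6, 7, 9, 11, 13, 14}

Start with {6}.
From 6 via ε: add 3, 7.
From 3 via ε: add 4, 5, 11, 13.
From 4 via ε: add 1.
From 11 via ε: add 14.
From 1 via ε: add 9.
No new states can be added; the closed set is {1, 3, 4, 5, 6, 7, 9, 11, 13, 14}.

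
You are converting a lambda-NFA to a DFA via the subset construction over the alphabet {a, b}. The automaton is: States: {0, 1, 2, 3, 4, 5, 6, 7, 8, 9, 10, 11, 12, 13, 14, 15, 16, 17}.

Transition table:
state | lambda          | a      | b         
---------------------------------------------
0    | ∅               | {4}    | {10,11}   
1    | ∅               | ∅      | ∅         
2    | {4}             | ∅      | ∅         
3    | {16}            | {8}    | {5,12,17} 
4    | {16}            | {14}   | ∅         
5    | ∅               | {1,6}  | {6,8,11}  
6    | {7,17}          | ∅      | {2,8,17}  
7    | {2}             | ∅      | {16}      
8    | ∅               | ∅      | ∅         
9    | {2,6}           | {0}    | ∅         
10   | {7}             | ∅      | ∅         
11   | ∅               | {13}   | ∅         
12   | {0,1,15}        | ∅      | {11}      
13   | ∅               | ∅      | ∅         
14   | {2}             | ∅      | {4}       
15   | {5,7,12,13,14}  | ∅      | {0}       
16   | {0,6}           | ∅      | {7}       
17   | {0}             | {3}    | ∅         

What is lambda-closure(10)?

{0, 2, 4, 6, 7, 10, 16, 17}

Start with {10}.
From 10 via lambda: add 7.
From 7 via lambda: add 2.
From 2 via lambda: add 4.
From 4 via lambda: add 16.
From 16 via lambda: add 0, 6.
From 6 via lambda: add 17.
No new states can be added; the closed set is {0, 2, 4, 6, 7, 10, 16, 17}.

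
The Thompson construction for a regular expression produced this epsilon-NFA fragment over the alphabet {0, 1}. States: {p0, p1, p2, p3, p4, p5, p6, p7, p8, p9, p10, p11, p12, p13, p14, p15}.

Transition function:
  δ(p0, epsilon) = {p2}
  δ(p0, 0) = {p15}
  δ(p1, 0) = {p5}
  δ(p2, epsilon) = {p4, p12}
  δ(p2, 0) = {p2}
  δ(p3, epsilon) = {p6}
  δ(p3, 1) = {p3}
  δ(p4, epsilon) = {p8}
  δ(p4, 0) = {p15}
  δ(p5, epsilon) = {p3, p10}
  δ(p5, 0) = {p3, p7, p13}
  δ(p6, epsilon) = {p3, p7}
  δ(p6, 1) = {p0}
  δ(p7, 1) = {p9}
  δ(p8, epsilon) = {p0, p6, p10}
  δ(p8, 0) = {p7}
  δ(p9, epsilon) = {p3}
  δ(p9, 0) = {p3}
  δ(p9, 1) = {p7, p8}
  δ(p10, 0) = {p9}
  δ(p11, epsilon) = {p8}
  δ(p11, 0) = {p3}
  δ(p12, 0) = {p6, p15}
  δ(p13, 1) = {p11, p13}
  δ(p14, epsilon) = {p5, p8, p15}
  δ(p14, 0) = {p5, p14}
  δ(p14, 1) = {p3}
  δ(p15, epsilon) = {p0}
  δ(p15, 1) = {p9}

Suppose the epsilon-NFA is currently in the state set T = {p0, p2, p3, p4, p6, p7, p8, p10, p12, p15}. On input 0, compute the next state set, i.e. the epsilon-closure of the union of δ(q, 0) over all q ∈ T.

{p0, p2, p3, p4, p6, p7, p8, p9, p10, p12, p15}

p0 on 0 → {p15}.
p2 on 0 → {p2}.
p4 on 0 → {p15}.
p8 on 0 → {p7}.
p10 on 0 → {p9}.
p12 on 0 → {p6, p15}.
No 0-transition from p3, p6, p7, p15.
Union after reading 0: {p2, p6, p7, p9, p15}.
Now take the epsilon-closure:
From p2 via epsilon: add p4, p12.
From p6 via epsilon: add p3.
From p15 via epsilon: add p0.
From p4 via epsilon: add p8.
From p8 via epsilon: add p10.
No new states can be added; the closed set is {p0, p2, p3, p4, p6, p7, p8, p9, p10, p12, p15}.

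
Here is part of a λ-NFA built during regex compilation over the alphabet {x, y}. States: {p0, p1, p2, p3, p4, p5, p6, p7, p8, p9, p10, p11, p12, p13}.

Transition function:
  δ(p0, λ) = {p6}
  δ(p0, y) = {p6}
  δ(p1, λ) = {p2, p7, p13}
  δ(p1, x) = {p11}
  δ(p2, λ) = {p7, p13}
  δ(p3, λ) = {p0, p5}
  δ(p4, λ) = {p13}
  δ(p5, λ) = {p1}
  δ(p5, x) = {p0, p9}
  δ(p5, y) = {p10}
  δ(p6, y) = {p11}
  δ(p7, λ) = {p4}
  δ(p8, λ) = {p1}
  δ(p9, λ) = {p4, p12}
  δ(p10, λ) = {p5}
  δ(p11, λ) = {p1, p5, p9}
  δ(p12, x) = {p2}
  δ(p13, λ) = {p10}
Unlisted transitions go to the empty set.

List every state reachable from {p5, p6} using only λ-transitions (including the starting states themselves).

Start with {p5, p6}.
From p5 via λ: add p1.
From p1 via λ: add p2, p7, p13.
From p7 via λ: add p4.
From p13 via λ: add p10.
No new states can be added; the closed set is {p1, p2, p4, p5, p6, p7, p10, p13}.

{p1, p2, p4, p5, p6, p7, p10, p13}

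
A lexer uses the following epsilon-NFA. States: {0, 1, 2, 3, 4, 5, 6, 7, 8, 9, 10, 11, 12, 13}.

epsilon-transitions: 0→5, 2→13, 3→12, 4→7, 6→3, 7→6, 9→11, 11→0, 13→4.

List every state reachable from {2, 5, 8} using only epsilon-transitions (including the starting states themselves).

Start with {2, 5, 8}.
From 2 via epsilon: add 13.
From 13 via epsilon: add 4.
From 4 via epsilon: add 7.
From 7 via epsilon: add 6.
From 6 via epsilon: add 3.
From 3 via epsilon: add 12.
No new states can be added; the closed set is {2, 3, 4, 5, 6, 7, 8, 12, 13}.

{2, 3, 4, 5, 6, 7, 8, 12, 13}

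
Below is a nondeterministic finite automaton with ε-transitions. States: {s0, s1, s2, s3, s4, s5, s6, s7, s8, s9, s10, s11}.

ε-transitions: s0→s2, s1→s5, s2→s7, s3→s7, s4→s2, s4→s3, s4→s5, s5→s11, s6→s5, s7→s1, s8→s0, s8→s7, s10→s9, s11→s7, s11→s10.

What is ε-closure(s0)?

Start with {s0}.
From s0 via ε: add s2.
From s2 via ε: add s7.
From s7 via ε: add s1.
From s1 via ε: add s5.
From s5 via ε: add s11.
From s11 via ε: add s10.
From s10 via ε: add s9.
No new states can be added; the closed set is {s0, s1, s2, s5, s7, s9, s10, s11}.

{s0, s1, s2, s5, s7, s9, s10, s11}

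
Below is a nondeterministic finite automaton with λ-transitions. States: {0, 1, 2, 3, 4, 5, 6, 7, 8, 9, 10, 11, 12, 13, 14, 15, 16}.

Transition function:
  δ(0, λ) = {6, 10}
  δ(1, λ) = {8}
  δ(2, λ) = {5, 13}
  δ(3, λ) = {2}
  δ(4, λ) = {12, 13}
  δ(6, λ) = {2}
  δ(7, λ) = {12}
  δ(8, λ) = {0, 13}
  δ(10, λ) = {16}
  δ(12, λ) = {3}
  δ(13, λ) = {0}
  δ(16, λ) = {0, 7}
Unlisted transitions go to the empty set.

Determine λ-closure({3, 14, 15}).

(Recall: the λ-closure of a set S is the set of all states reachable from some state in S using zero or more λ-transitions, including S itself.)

{0, 2, 3, 5, 6, 7, 10, 12, 13, 14, 15, 16}

Start with {3, 14, 15}.
From 3 via λ: add 2.
From 2 via λ: add 5, 13.
From 13 via λ: add 0.
From 0 via λ: add 6, 10.
From 10 via λ: add 16.
From 16 via λ: add 7.
From 7 via λ: add 12.
No new states can be added; the closed set is {0, 2, 3, 5, 6, 7, 10, 12, 13, 14, 15, 16}.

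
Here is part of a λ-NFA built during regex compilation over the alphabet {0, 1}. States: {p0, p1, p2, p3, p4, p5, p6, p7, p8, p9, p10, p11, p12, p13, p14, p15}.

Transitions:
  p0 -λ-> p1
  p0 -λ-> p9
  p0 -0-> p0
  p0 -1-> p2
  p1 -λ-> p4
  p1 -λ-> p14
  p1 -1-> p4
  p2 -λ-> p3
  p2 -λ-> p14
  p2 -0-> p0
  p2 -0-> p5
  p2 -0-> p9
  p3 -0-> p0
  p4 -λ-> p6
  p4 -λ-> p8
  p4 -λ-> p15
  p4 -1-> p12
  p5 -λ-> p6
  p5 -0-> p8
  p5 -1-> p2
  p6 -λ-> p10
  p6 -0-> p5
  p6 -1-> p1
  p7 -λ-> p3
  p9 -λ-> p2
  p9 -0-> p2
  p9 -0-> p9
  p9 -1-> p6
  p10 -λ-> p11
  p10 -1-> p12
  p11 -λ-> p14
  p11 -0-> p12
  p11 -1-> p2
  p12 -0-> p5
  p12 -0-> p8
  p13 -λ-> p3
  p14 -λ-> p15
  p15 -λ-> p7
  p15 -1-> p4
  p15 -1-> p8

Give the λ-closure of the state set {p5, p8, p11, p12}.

{p3, p5, p6, p7, p8, p10, p11, p12, p14, p15}

Start with {p5, p8, p11, p12}.
From p5 via λ: add p6.
From p11 via λ: add p14.
From p6 via λ: add p10.
From p14 via λ: add p15.
From p15 via λ: add p7.
From p7 via λ: add p3.
No new states can be added; the closed set is {p3, p5, p6, p7, p8, p10, p11, p12, p14, p15}.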